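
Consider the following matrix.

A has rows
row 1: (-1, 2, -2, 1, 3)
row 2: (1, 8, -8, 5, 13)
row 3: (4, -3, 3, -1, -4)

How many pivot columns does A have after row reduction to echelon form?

Row reduce to echelon form.
R2 ← R2 + R1: [0, 10, -10, 6, 16]
R3 ← R3 + (4)·R1: [0, 5, -5, 3, 8]
R3 ← R3 − (1/2)·R2: [0, 0, 0, 0, 0]
Echelon form has 2 nonzero rows, so rank(A) = 2.
Each nonzero row contributes one pivot column: 2 pivot columns.

2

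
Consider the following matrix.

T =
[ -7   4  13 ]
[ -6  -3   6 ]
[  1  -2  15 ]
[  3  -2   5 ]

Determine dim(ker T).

0

Row reduce to echelon form.
R2 ← R2 − (6/7)·R1: [0, -45/7, -36/7]
R3 ← R3 + (1/7)·R1: [0, -10/7, 118/7]
R4 ← R4 + (3/7)·R1: [0, -2/7, 74/7]
R3 ← R3 − (2/9)·R2: [0, 0, 18]
R4 ← R4 − (2/45)·R2: [0, 0, 54/5]
R4 ← R4 − (3/5)·R3: [0, 0, 0]
3 nonzero rows, so rank(T) = 3.
T has 3 columns; by rank–nullity, nullity = 3 − 3 = 0.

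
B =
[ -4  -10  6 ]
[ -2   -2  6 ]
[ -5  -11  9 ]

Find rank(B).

Row reduce to echelon form.
R2 ← R2 − (1/2)·R1: [0, 3, 3]
R3 ← R3 − (5/4)·R1: [0, 3/2, 3/2]
R3 ← R3 − (1/2)·R2: [0, 0, 0]
Echelon form has 2 nonzero rows, so rank(B) = 2.

2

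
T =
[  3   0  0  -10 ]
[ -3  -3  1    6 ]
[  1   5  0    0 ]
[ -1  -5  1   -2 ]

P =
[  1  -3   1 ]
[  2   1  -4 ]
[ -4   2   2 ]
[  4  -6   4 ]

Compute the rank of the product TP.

3

First compute TP:
[[-37,  51, -37],
 [ 11, -28,  35],
 [ 11,   2, -19],
 [-23,  12,  13]]
Now row reduce the product.
R2 ← R2 + (11/37)·R1: [0, -475/37, 24]
R3 ← R3 + (11/37)·R1: [0, 635/37, -30]
R4 ← R4 − (23/37)·R1: [0, -729/37, 36]
R3 ← R3 + (127/95)·R2: [0, 0, 198/95]
R4 ← R4 − (729/475)·R2: [0, 0, -396/475]
R4 ← R4 + (2/5)·R3: [0, 0, 0]
3 nonzero rows, so rank(TP) = 3.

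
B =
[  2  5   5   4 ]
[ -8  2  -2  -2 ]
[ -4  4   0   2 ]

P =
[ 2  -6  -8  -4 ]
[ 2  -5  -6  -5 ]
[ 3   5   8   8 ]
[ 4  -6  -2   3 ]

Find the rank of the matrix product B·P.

3

First compute BP:
[[ 45, -36, -14,  19],
 [-26,  40,  40,   0],
 [  8,  -8,   4,   2]]
Now row reduce the product.
R2 ← R2 + (26/45)·R1: [0, 96/5, 1436/45, 494/45]
R3 ← R3 − (8/45)·R1: [0, -8/5, 292/45, -62/45]
R3 ← R3 + (1/12)·R2: [0, 0, 247/27, -25/54]
3 nonzero rows, so rank(BP) = 3.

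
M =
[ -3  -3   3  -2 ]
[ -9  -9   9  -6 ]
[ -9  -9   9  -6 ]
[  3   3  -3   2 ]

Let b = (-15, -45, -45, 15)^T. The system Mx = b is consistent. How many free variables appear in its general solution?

Row reduce the augmented matrix [M | b].
R2 ← R2 − (3)·R1: [0, 0, 0, 0, 0]
R3 ← R3 − (3)·R1: [0, 0, 0, 0, 0]
R4 ← R4 + R1: [0, 0, 0, 0, 0]
The echelon form has 1 nonzero rows, and every pivot lies in the first 4 columns, so rank(M) = rank([M|b]) = 1.
The system is consistent.
Free variables = (unknowns) − (rank) = 4 − 1 = 3.

3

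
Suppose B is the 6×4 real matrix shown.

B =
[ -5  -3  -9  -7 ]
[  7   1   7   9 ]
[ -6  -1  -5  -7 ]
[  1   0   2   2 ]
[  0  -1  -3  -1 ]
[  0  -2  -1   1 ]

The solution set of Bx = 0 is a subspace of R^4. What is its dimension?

Row reduce to echelon form.
R2 ← R2 + (7/5)·R1: [0, -16/5, -28/5, -4/5]
R3 ← R3 − (6/5)·R1: [0, 13/5, 29/5, 7/5]
R4 ← R4 + (1/5)·R1: [0, -3/5, 1/5, 3/5]
R3 ← R3 + (13/16)·R2: [0, 0, 5/4, 3/4]
R4 ← R4 − (3/16)·R2: [0, 0, 5/4, 3/4]
R5 ← R5 − (5/16)·R2: [0, 0, -5/4, -3/4]
R6 ← R6 − (5/8)·R2: [0, 0, 5/2, 3/2]
R4 ← R4 − R3: [0, 0, 0, 0]
R5 ← R5 + R3: [0, 0, 0, 0]
R6 ← R6 − (2)·R3: [0, 0, 0, 0]
3 nonzero rows, so rank(B) = 3.
B has 4 columns; by rank–nullity, nullity = 4 − 3 = 1.

1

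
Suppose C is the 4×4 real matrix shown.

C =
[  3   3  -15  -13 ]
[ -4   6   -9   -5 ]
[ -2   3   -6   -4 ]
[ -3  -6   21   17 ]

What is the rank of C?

Row reduce to echelon form.
R2 ← R2 + (4/3)·R1: [0, 10, -29, -67/3]
R3 ← R3 + (2/3)·R1: [0, 5, -16, -38/3]
R4 ← R4 + R1: [0, -3, 6, 4]
R3 ← R3 − (1/2)·R2: [0, 0, -3/2, -3/2]
R4 ← R4 + (3/10)·R2: [0, 0, -27/10, -27/10]
R4 ← R4 − (9/5)·R3: [0, 0, 0, 0]
Echelon form has 3 nonzero rows, so rank(C) = 3.

3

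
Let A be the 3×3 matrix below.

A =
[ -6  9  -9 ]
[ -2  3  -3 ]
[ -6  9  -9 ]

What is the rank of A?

1

Row reduce to echelon form.
R2 ← R2 − (1/3)·R1: [0, 0, 0]
R3 ← R3 − R1: [0, 0, 0]
Echelon form has 1 nonzero row, so rank(A) = 1.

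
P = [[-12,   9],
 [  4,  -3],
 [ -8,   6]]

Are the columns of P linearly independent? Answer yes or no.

no

Row reduce P to echelon form.
R2 ← R2 + (1/3)·R1: [0, 0]
R3 ← R3 − (2/3)·R1: [0, 0]
1 pivot among 2 columns.
Only 1 < 2 pivot columns, so the columns are linearly dependent.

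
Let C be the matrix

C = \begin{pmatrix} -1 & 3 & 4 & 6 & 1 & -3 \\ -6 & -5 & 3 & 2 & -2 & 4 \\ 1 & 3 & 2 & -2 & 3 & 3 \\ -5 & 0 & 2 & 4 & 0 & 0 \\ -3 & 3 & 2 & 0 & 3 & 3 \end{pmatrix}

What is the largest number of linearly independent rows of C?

Row reduce to echelon form.
R2 ← R2 − (6)·R1: [0, -23, -21, -34, -8, 22]
R3 ← R3 + R1: [0, 6, 6, 4, 4, 0]
R4 ← R4 − (5)·R1: [0, -15, -18, -26, -5, 15]
R5 ← R5 − (3)·R1: [0, -6, -10, -18, 0, 12]
R3 ← R3 + (6/23)·R2: [0, 0, 12/23, -112/23, 44/23, 132/23]
R4 ← R4 − (15/23)·R2: [0, 0, -99/23, -88/23, 5/23, 15/23]
R5 ← R5 − (6/23)·R2: [0, 0, -104/23, -210/23, 48/23, 144/23]
R4 ← R4 + (33/4)·R3: [0, 0, 0, -44, 16, 48]
R5 ← R5 + (26/3)·R3: [0, 0, 0, -154/3, 56/3, 56]
R5 ← R5 − (7/6)·R4: [0, 0, 0, 0, 0, 0]
Echelon form has 4 nonzero rows, so rank(C) = 4.
The rank gives the maximum number of linearly independent rows: 4.

4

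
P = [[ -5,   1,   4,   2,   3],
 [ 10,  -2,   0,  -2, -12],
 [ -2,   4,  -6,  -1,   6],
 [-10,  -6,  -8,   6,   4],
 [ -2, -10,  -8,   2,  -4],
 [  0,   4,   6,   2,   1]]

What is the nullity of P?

0

Row reduce to echelon form.
R2 ← R2 + (2)·R1: [0, 0, 8, 2, -6]
R3 ← R3 − (2/5)·R1: [0, 18/5, -38/5, -9/5, 24/5]
R4 ← R4 − (2)·R1: [0, -8, -16, 2, -2]
R5 ← R5 − (2/5)·R1: [0, -52/5, -48/5, 6/5, -26/5]
Swap R2 ↔ R3
R4 ← R4 + (20/9)·R2: [0, 0, -296/9, -2, 26/3]
R5 ← R5 + (26/9)·R2: [0, 0, -284/9, -4, 26/3]
R6 ← R6 − (10/9)·R2: [0, 0, 130/9, 4, -13/3]
R4 ← R4 + (37/9)·R3: [0, 0, 0, 56/9, -16]
R5 ← R5 + (71/18)·R3: [0, 0, 0, 35/9, -15]
R6 ← R6 − (65/36)·R3: [0, 0, 0, 7/18, 13/2]
R5 ← R5 − (5/8)·R4: [0, 0, 0, 0, -5]
R6 ← R6 − (1/16)·R4: [0, 0, 0, 0, 15/2]
R6 ← R6 + (3/2)·R5: [0, 0, 0, 0, 0]
5 nonzero rows, so rank(P) = 5.
P has 5 columns; by rank–nullity, nullity = 5 − 5 = 0.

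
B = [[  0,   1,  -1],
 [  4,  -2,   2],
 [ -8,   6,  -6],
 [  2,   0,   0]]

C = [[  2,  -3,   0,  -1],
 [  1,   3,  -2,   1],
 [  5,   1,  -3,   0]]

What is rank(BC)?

2

First compute BC:
[[ -4,   2,   1,   1],
 [ 16, -16,  -2,  -6],
 [-40,  36,   6,  14],
 [  4,  -6,   0,  -2]]
Now row reduce the product.
R2 ← R2 + (4)·R1: [0, -8, 2, -2]
R3 ← R3 − (10)·R1: [0, 16, -4, 4]
R4 ← R4 + R1: [0, -4, 1, -1]
R3 ← R3 + (2)·R2: [0, 0, 0, 0]
R4 ← R4 − (1/2)·R2: [0, 0, 0, 0]
2 nonzero rows, so rank(BC) = 2.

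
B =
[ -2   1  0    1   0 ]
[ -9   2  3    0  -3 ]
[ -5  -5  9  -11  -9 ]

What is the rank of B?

Row reduce to echelon form.
R2 ← R2 − (9/2)·R1: [0, -5/2, 3, -9/2, -3]
R3 ← R3 − (5/2)·R1: [0, -15/2, 9, -27/2, -9]
R3 ← R3 − (3)·R2: [0, 0, 0, 0, 0]
Echelon form has 2 nonzero rows, so rank(B) = 2.

2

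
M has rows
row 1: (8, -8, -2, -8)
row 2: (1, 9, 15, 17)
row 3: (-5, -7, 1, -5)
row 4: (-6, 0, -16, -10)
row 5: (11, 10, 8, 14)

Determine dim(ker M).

Row reduce to echelon form.
R2 ← R2 − (1/8)·R1: [0, 10, 61/4, 18]
R3 ← R3 + (5/8)·R1: [0, -12, -1/4, -10]
R4 ← R4 + (3/4)·R1: [0, -6, -35/2, -16]
R5 ← R5 − (11/8)·R1: [0, 21, 43/4, 25]
R3 ← R3 + (6/5)·R2: [0, 0, 361/20, 58/5]
R4 ← R4 + (3/5)·R2: [0, 0, -167/20, -26/5]
R5 ← R5 − (21/10)·R2: [0, 0, -851/40, -64/5]
R4 ← R4 + (167/361)·R3: [0, 0, 0, 60/361]
R5 ← R5 + (851/722)·R3: [0, 0, 0, 315/361]
R5 ← R5 − (21/4)·R4: [0, 0, 0, 0]
4 nonzero rows, so rank(M) = 4.
M has 4 columns; by rank–nullity, nullity = 4 − 4 = 0.

0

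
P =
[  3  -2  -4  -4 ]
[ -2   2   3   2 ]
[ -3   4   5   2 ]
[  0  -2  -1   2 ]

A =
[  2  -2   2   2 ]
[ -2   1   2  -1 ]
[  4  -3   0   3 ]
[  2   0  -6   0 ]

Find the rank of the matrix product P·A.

First compute PA:
[[-14,   4,  26,  -4],
 [  8,  -3, -12,   3],
 [ 10,  -5, -10,   5],
 [  4,   1, -16,  -1]]
Now row reduce the product.
R2 ← R2 + (4/7)·R1: [0, -5/7, 20/7, 5/7]
R3 ← R3 + (5/7)·R1: [0, -15/7, 60/7, 15/7]
R4 ← R4 + (2/7)·R1: [0, 15/7, -60/7, -15/7]
R3 ← R3 − (3)·R2: [0, 0, 0, 0]
R4 ← R4 + (3)·R2: [0, 0, 0, 0]
2 nonzero rows, so rank(PA) = 2.

2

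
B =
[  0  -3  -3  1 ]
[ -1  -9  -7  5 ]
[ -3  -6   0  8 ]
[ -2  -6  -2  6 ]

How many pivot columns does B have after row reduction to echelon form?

2

Row reduce to echelon form.
Swap R1 ↔ R2
R3 ← R3 − (3)·R1: [0, 21, 21, -7]
R4 ← R4 − (2)·R1: [0, 12, 12, -4]
R3 ← R3 + (7)·R2: [0, 0, 0, 0]
R4 ← R4 + (4)·R2: [0, 0, 0, 0]
Echelon form has 2 nonzero rows, so rank(B) = 2.
Each nonzero row contributes one pivot column: 2 pivot columns.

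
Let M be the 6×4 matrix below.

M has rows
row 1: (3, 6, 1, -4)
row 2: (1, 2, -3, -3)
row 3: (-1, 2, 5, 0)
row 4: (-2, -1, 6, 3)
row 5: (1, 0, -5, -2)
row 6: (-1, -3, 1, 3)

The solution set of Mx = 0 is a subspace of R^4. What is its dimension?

Row reduce to echelon form.
R2 ← R2 − (1/3)·R1: [0, 0, -10/3, -5/3]
R3 ← R3 + (1/3)·R1: [0, 4, 16/3, -4/3]
R4 ← R4 + (2/3)·R1: [0, 3, 20/3, 1/3]
R5 ← R5 − (1/3)·R1: [0, -2, -16/3, -2/3]
R6 ← R6 + (1/3)·R1: [0, -1, 4/3, 5/3]
Swap R2 ↔ R3
R4 ← R4 − (3/4)·R2: [0, 0, 8/3, 4/3]
R5 ← R5 + (1/2)·R2: [0, 0, -8/3, -4/3]
R6 ← R6 + (1/4)·R2: [0, 0, 8/3, 4/3]
R4 ← R4 + (4/5)·R3: [0, 0, 0, 0]
R5 ← R5 − (4/5)·R3: [0, 0, 0, 0]
R6 ← R6 + (4/5)·R3: [0, 0, 0, 0]
3 nonzero rows, so rank(M) = 3.
M has 4 columns; by rank–nullity, nullity = 4 − 3 = 1.

1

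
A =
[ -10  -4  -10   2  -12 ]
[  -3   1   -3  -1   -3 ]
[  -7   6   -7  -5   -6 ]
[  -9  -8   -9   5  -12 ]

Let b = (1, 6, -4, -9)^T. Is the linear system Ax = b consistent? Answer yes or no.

Row reduce the augmented matrix [A | b].
R2 ← R2 − (3/10)·R1: [0, 11/5, 0, -8/5, 3/5, 57/10]
R3 ← R3 − (7/10)·R1: [0, 44/5, 0, -32/5, 12/5, -47/10]
R4 ← R4 − (9/10)·R1: [0, -22/5, 0, 16/5, -6/5, -99/10]
R3 ← R3 − (4)·R2: [0, 0, 0, 0, 0, -55/2]
R4 ← R4 + (2)·R2: [0, 0, 0, 0, 0, 3/2]
R4 ← R4 + (3/55)·R3: [0, 0, 0, 0, 0, 0]
The echelon form has 3 nonzero rows; the last pivot sits in the augmented column, so rank(A) = 2 but rank([A|b]) = 3.
Since the ranks differ, the system is inconsistent.

no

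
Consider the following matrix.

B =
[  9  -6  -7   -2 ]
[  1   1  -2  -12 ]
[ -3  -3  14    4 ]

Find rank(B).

Row reduce to echelon form.
R2 ← R2 − (1/9)·R1: [0, 5/3, -11/9, -106/9]
R3 ← R3 + (1/3)·R1: [0, -5, 35/3, 10/3]
R3 ← R3 + (3)·R2: [0, 0, 8, -32]
Echelon form has 3 nonzero rows, so rank(B) = 3.

3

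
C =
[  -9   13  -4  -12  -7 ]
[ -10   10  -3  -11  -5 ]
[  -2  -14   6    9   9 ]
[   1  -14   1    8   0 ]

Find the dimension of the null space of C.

1

Row reduce to echelon form.
R2 ← R2 − (10/9)·R1: [0, -40/9, 13/9, 7/3, 25/9]
R3 ← R3 − (2/9)·R1: [0, -152/9, 62/9, 35/3, 95/9]
R4 ← R4 + (1/9)·R1: [0, -113/9, 5/9, 20/3, -7/9]
R3 ← R3 − (19/5)·R2: [0, 0, 7/5, 14/5, 0]
R4 ← R4 − (113/40)·R2: [0, 0, -141/40, 3/40, -69/8]
R4 ← R4 + (141/56)·R3: [0, 0, 0, 57/8, -69/8]
4 nonzero rows, so rank(C) = 4.
C has 5 columns; by rank–nullity, nullity = 5 − 4 = 1.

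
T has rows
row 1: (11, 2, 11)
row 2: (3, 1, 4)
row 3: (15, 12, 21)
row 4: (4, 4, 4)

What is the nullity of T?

Row reduce to echelon form.
R2 ← R2 − (3/11)·R1: [0, 5/11, 1]
R3 ← R3 − (15/11)·R1: [0, 102/11, 6]
R4 ← R4 − (4/11)·R1: [0, 36/11, 0]
R3 ← R3 − (102/5)·R2: [0, 0, -72/5]
R4 ← R4 − (36/5)·R2: [0, 0, -36/5]
R4 ← R4 − (1/2)·R3: [0, 0, 0]
3 nonzero rows, so rank(T) = 3.
T has 3 columns; by rank–nullity, nullity = 3 − 3 = 0.

0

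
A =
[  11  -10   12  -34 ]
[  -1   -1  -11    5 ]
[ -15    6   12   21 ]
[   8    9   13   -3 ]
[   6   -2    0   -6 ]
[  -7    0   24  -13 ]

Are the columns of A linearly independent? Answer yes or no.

yes

Row reduce A to echelon form.
R2 ← R2 + (1/11)·R1: [0, -21/11, -109/11, 21/11]
R3 ← R3 + (15/11)·R1: [0, -84/11, 312/11, -279/11]
R4 ← R4 − (8/11)·R1: [0, 179/11, 47/11, 239/11]
R5 ← R5 − (6/11)·R1: [0, 38/11, -72/11, 138/11]
R6 ← R6 + (7/11)·R1: [0, -70/11, 348/11, -381/11]
R3 ← R3 − (4)·R2: [0, 0, 68, -33]
R4 ← R4 + (179/21)·R2: [0, 0, -1684/21, 38]
R5 ← R5 + (38/21)·R2: [0, 0, -514/21, 16]
R6 ← R6 − (10/3)·R2: [0, 0, 194/3, -41]
R4 ← R4 + (421/357)·R3: [0, 0, 0, -109/119]
R5 ← R5 + (257/714)·R3: [0, 0, 0, 981/238]
R6 ← R6 − (97/102)·R3: [0, 0, 0, -327/34]
R5 ← R5 + (9/2)·R4: [0, 0, 0, 0]
R6 ← R6 − (21/2)·R4: [0, 0, 0, 0]
4 pivots among 4 columns.
Every column is a pivot column, so the columns are linearly independent.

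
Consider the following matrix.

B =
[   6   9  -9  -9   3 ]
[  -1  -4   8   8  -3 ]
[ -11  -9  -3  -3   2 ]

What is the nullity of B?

3

Row reduce to echelon form.
R2 ← R2 + (1/6)·R1: [0, -5/2, 13/2, 13/2, -5/2]
R3 ← R3 + (11/6)·R1: [0, 15/2, -39/2, -39/2, 15/2]
R3 ← R3 + (3)·R2: [0, 0, 0, 0, 0]
2 nonzero rows, so rank(B) = 2.
B has 5 columns; by rank–nullity, nullity = 5 − 2 = 3.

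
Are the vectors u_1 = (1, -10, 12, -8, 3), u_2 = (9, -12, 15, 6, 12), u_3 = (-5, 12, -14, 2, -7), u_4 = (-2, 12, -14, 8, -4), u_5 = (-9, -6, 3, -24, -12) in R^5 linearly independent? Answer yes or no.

Form the matrix with these vectors as rows and row reduce.
R2 ← R2 − (9)·R1: [0, 78, -93, 78, -15]
R3 ← R3 + (5)·R1: [0, -38, 46, -38, 8]
R4 ← R4 + (2)·R1: [0, -8, 10, -8, 2]
R5 ← R5 + (9)·R1: [0, -96, 111, -96, 15]
R3 ← R3 + (19/39)·R2: [0, 0, 9/13, 0, 9/13]
R4 ← R4 + (4/39)·R2: [0, 0, 6/13, 0, 6/13]
R5 ← R5 + (16/13)·R2: [0, 0, -45/13, 0, -45/13]
R4 ← R4 − (2/3)·R3: [0, 0, 0, 0, 0]
R5 ← R5 + (5)·R3: [0, 0, 0, 0, 0]
3 nonzero rows, so the 5 vectors span a space of dimension 3.
Since 3 < 5, the vectors are linearly dependent.

no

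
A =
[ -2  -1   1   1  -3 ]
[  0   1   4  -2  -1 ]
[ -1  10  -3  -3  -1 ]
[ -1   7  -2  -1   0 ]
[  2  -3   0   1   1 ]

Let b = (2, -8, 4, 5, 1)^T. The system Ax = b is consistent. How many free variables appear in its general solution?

0

Row reduce the augmented matrix [A | b].
R3 ← R3 − (1/2)·R1: [0, 21/2, -7/2, -7/2, 1/2, 3]
R4 ← R4 − (1/2)·R1: [0, 15/2, -5/2, -3/2, 3/2, 4]
R5 ← R5 + R1: [0, -4, 1, 2, -2, 3]
R3 ← R3 − (21/2)·R2: [0, 0, -91/2, 35/2, 11, 87]
R4 ← R4 − (15/2)·R2: [0, 0, -65/2, 27/2, 9, 64]
R5 ← R5 + (4)·R2: [0, 0, 17, -6, -6, -29]
R4 ← R4 − (5/7)·R3: [0, 0, 0, 1, 8/7, 13/7]
R5 ← R5 + (34/91)·R3: [0, 0, 0, 7/13, -172/91, 319/91]
R5 ← R5 − (7/13)·R4: [0, 0, 0, 0, -228/91, 228/91]
The echelon form has 5 nonzero rows, and every pivot lies in the first 5 columns, so rank(A) = rank([A|b]) = 5.
The system is consistent.
Free variables = (unknowns) − (rank) = 5 − 5 = 0.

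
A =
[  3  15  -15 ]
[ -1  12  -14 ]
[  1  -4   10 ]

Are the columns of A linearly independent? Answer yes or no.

Row reduce A to echelon form.
R2 ← R2 + (1/3)·R1: [0, 17, -19]
R3 ← R3 − (1/3)·R1: [0, -9, 15]
R3 ← R3 + (9/17)·R2: [0, 0, 84/17]
3 pivots among 3 columns.
Every column is a pivot column, so the columns are linearly independent.

yes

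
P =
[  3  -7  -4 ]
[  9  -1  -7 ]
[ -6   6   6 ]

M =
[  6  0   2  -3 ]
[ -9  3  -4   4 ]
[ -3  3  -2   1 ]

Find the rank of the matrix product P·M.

First compute PM:
[[ 93, -33,  42, -41],
 [ 84, -24,  36, -38],
 [-108,  36, -48,  48]]
Now row reduce the product.
R2 ← R2 − (28/31)·R1: [0, 180/31, -60/31, -30/31]
R3 ← R3 + (36/31)·R1: [0, -72/31, 24/31, 12/31]
R3 ← R3 + (2/5)·R2: [0, 0, 0, 0]
2 nonzero rows, so rank(PM) = 2.

2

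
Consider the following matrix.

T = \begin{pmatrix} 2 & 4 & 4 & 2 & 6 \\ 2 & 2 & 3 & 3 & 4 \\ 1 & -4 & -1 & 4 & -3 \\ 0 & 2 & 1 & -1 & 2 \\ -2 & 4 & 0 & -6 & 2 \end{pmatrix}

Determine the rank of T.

2

Row reduce to echelon form.
R2 ← R2 − R1: [0, -2, -1, 1, -2]
R3 ← R3 − (1/2)·R1: [0, -6, -3, 3, -6]
R5 ← R5 + R1: [0, 8, 4, -4, 8]
R3 ← R3 − (3)·R2: [0, 0, 0, 0, 0]
R4 ← R4 + R2: [0, 0, 0, 0, 0]
R5 ← R5 + (4)·R2: [0, 0, 0, 0, 0]
Echelon form has 2 nonzero rows, so rank(T) = 2.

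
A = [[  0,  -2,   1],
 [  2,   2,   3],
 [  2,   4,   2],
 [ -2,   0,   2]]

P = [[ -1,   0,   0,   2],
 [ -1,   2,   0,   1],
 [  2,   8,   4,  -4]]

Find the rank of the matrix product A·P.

First compute AP:
[[  4,   4,   4,  -6],
 [  2,  28,  12,  -6],
 [ -2,  24,   8,   0],
 [  6,  16,   8, -12]]
Now row reduce the product.
R2 ← R2 − (1/2)·R1: [0, 26, 10, -3]
R3 ← R3 + (1/2)·R1: [0, 26, 10, -3]
R4 ← R4 − (3/2)·R1: [0, 10, 2, -3]
R3 ← R3 − R2: [0, 0, 0, 0]
R4 ← R4 − (5/13)·R2: [0, 0, -24/13, -24/13]
Swap R3 ↔ R4
3 nonzero rows, so rank(AP) = 3.

3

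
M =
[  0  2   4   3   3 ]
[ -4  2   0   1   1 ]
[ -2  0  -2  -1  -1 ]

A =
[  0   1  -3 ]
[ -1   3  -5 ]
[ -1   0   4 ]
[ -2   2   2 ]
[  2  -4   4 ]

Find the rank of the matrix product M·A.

1

First compute MA:
[[ -6,   0,  24],
 [ -2,   0,   8],
 [  2,   0,  -8]]
Now row reduce the product.
R2 ← R2 − (1/3)·R1: [0, 0, 0]
R3 ← R3 + (1/3)·R1: [0, 0, 0]
1 nonzero row, so rank(MA) = 1.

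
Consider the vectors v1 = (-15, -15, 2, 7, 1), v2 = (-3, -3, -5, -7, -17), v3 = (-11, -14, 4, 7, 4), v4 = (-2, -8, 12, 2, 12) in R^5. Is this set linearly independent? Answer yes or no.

yes

Form the matrix with these vectors as rows and row reduce.
R2 ← R2 − (1/5)·R1: [0, 0, -27/5, -42/5, -86/5]
R3 ← R3 − (11/15)·R1: [0, -3, 38/15, 28/15, 49/15]
R4 ← R4 − (2/15)·R1: [0, -6, 176/15, 16/15, 178/15]
Swap R2 ↔ R3
R4 ← R4 − (2)·R2: [0, 0, 20/3, -8/3, 16/3]
R4 ← R4 + (100/81)·R3: [0, 0, 0, -352/27, -1288/81]
4 nonzero rows, so the 4 vectors span a space of dimension 4.
Since 4 = 4, the vectors are linearly independent.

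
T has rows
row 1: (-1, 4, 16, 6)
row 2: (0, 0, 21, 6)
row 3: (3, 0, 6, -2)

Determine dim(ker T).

1

Row reduce to echelon form.
R3 ← R3 + (3)·R1: [0, 12, 54, 16]
Swap R2 ↔ R3
3 nonzero rows, so rank(T) = 3.
T has 4 columns; by rank–nullity, nullity = 4 − 3 = 1.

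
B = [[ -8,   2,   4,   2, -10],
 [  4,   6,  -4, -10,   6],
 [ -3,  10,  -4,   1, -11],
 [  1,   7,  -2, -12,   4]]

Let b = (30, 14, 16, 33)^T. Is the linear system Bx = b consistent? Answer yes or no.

Row reduce the augmented matrix [B | b].
R2 ← R2 + (1/2)·R1: [0, 7, -2, -9, 1, 29]
R3 ← R3 − (3/8)·R1: [0, 37/4, -11/2, 1/4, -29/4, 19/4]
R4 ← R4 + (1/8)·R1: [0, 29/4, -3/2, -47/4, 11/4, 147/4]
R3 ← R3 − (37/28)·R2: [0, 0, -20/7, 85/7, -60/7, -235/7]
R4 ← R4 − (29/28)·R2: [0, 0, 4/7, -17/7, 12/7, 47/7]
R4 ← R4 + (1/5)·R3: [0, 0, 0, 0, 0, 0]
The echelon form has 3 nonzero rows, and every pivot lies in the first 5 columns, so rank(B) = rank([B|b]) = 3.
The system is consistent.

yes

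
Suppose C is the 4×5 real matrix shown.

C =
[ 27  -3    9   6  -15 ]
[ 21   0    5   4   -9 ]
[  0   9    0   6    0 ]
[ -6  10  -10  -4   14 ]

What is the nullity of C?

2

Row reduce to echelon form.
R2 ← R2 − (7/9)·R1: [0, 7/3, -2, -2/3, 8/3]
R4 ← R4 + (2/9)·R1: [0, 28/3, -8, -8/3, 32/3]
R3 ← R3 − (27/7)·R2: [0, 0, 54/7, 60/7, -72/7]
R4 ← R4 − (4)·R2: [0, 0, 0, 0, 0]
3 nonzero rows, so rank(C) = 3.
C has 5 columns; by rank–nullity, nullity = 5 − 3 = 2.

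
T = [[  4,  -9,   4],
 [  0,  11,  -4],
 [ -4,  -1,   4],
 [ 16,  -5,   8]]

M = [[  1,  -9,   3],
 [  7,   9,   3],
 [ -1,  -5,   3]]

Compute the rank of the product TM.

First compute TM:
[[-63, -137,  -3],
 [ 81, 119,  21],
 [-15,   7,  -3],
 [-27, -229,  57]]
Now row reduce the product.
R2 ← R2 + (9/7)·R1: [0, -400/7, 120/7]
R3 ← R3 − (5/21)·R1: [0, 832/21, -16/7]
R4 ← R4 − (3/7)·R1: [0, -1192/7, 408/7]
R3 ← R3 + (52/75)·R2: [0, 0, 48/5]
R4 ← R4 − (149/50)·R2: [0, 0, 36/5]
R4 ← R4 − (3/4)·R3: [0, 0, 0]
3 nonzero rows, so rank(TM) = 3.

3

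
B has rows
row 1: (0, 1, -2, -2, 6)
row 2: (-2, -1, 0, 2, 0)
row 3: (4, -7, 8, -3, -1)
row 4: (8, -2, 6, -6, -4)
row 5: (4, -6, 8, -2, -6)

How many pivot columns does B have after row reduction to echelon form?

Row reduce to echelon form.
Swap R1 ↔ R2
R3 ← R3 + (2)·R1: [0, -9, 8, 1, -1]
R4 ← R4 + (4)·R1: [0, -6, 6, 2, -4]
R5 ← R5 + (2)·R1: [0, -8, 8, 2, -6]
R3 ← R3 + (9)·R2: [0, 0, -10, -17, 53]
R4 ← R4 + (6)·R2: [0, 0, -6, -10, 32]
R5 ← R5 + (8)·R2: [0, 0, -8, -14, 42]
R4 ← R4 − (3/5)·R3: [0, 0, 0, 1/5, 1/5]
R5 ← R5 − (4/5)·R3: [0, 0, 0, -2/5, -2/5]
R5 ← R5 + (2)·R4: [0, 0, 0, 0, 0]
Echelon form has 4 nonzero rows, so rank(B) = 4.
Each nonzero row contributes one pivot column: 4 pivot columns.

4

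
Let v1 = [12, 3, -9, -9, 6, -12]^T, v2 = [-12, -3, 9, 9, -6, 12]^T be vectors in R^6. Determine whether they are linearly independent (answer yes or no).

Form the matrix with these vectors as rows and row reduce.
R2 ← R2 + R1: [0, 0, 0, 0, 0, 0]
1 nonzero row, so the 2 vectors span a space of dimension 1.
Since 1 < 2, the vectors are linearly dependent.

no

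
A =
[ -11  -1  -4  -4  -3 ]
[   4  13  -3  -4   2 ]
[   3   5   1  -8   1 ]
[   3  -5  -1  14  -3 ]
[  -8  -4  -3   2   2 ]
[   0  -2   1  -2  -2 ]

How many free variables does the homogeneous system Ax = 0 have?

Row reduce to echelon form.
R2 ← R2 + (4/11)·R1: [0, 139/11, -49/11, -60/11, 10/11]
R3 ← R3 + (3/11)·R1: [0, 52/11, -1/11, -100/11, 2/11]
R4 ← R4 + (3/11)·R1: [0, -58/11, -23/11, 142/11, -42/11]
R5 ← R5 − (8/11)·R1: [0, -36/11, -1/11, 54/11, 46/11]
R3 ← R3 − (52/139)·R2: [0, 0, 219/139, -980/139, -22/139]
R4 ← R4 + (58/139)·R2: [0, 0, -549/139, 1478/139, -478/139]
R5 ← R5 + (36/139)·R2: [0, 0, -173/139, 486/139, 614/139]
R6 ← R6 + (22/139)·R2: [0, 0, 41/139, -398/139, -258/139]
R4 ← R4 + (183/73)·R3: [0, 0, 0, -514/73, -280/73]
R5 ← R5 + (173/219)·R3: [0, 0, 0, -454/219, 940/219]
R6 ← R6 − (41/219)·R3: [0, 0, 0, -338/219, -400/219]
R5 ← R5 − (227/771)·R4: [0, 0, 0, 0, 4180/771]
R6 ← R6 − (169/771)·R4: [0, 0, 0, 0, -760/771]
R6 ← R6 + (2/11)·R5: [0, 0, 0, 0, 0]
5 nonzero rows, so rank(A) = 5.
A has 5 columns; by rank–nullity, nullity = 5 − 5 = 0.

0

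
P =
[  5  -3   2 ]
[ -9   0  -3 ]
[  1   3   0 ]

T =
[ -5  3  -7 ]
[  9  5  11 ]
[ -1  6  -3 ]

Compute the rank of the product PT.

First compute PT:
[[-54,  12, -74],
 [ 48, -45,  72],
 [ 22,  18,  26]]
Now row reduce the product.
R2 ← R2 + (8/9)·R1: [0, -103/3, 56/9]
R3 ← R3 + (11/27)·R1: [0, 206/9, -112/27]
R3 ← R3 + (2/3)·R2: [0, 0, 0]
2 nonzero rows, so rank(PT) = 2.

2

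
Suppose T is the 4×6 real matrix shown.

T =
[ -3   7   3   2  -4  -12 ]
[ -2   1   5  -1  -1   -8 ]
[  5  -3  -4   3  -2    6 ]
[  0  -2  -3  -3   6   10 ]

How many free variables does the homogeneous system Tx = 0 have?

Row reduce to echelon form.
R2 ← R2 − (2/3)·R1: [0, -11/3, 3, -7/3, 5/3, 0]
R3 ← R3 + (5/3)·R1: [0, 26/3, 1, 19/3, -26/3, -14]
R3 ← R3 + (26/11)·R2: [0, 0, 89/11, 9/11, -52/11, -14]
R4 ← R4 − (6/11)·R2: [0, 0, -51/11, -19/11, 56/11, 10]
R4 ← R4 + (51/89)·R3: [0, 0, 0, -112/89, 212/89, 176/89]
4 nonzero rows, so rank(T) = 4.
T has 6 columns; by rank–nullity, nullity = 6 − 4 = 2.

2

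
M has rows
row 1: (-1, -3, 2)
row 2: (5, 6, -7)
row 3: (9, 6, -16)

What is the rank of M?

3

Row reduce to echelon form.
R2 ← R2 + (5)·R1: [0, -9, 3]
R3 ← R3 + (9)·R1: [0, -21, 2]
R3 ← R3 − (7/3)·R2: [0, 0, -5]
Echelon form has 3 nonzero rows, so rank(M) = 3.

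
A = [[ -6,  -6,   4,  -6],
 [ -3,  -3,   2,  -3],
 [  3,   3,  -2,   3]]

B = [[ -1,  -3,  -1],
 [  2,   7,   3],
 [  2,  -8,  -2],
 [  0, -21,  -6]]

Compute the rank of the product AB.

1

First compute AB:
[[  2,  70,  16],
 [  1,  35,   8],
 [ -1, -35,  -8]]
Now row reduce the product.
R2 ← R2 − (1/2)·R1: [0, 0, 0]
R3 ← R3 + (1/2)·R1: [0, 0, 0]
1 nonzero row, so rank(AB) = 1.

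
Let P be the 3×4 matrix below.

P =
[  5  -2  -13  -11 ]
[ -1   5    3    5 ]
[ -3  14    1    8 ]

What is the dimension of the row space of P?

Row reduce to echelon form.
R2 ← R2 + (1/5)·R1: [0, 23/5, 2/5, 14/5]
R3 ← R3 + (3/5)·R1: [0, 64/5, -34/5, 7/5]
R3 ← R3 − (64/23)·R2: [0, 0, -182/23, -147/23]
Echelon form has 3 nonzero rows, so rank(P) = 3.
The row space has dimension equal to the rank: 3.

3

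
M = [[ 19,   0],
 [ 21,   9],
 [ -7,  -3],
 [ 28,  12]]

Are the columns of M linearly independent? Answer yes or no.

yes

Row reduce M to echelon form.
R2 ← R2 − (21/19)·R1: [0, 9]
R3 ← R3 + (7/19)·R1: [0, -3]
R4 ← R4 − (28/19)·R1: [0, 12]
R3 ← R3 + (1/3)·R2: [0, 0]
R4 ← R4 − (4/3)·R2: [0, 0]
2 pivots among 2 columns.
Every column is a pivot column, so the columns are linearly independent.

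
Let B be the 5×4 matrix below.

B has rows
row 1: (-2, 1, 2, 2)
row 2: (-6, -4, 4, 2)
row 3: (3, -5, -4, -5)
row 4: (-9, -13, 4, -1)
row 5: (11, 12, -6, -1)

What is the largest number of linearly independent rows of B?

2

Row reduce to echelon form.
R2 ← R2 − (3)·R1: [0, -7, -2, -4]
R3 ← R3 + (3/2)·R1: [0, -7/2, -1, -2]
R4 ← R4 − (9/2)·R1: [0, -35/2, -5, -10]
R5 ← R5 + (11/2)·R1: [0, 35/2, 5, 10]
R3 ← R3 − (1/2)·R2: [0, 0, 0, 0]
R4 ← R4 − (5/2)·R2: [0, 0, 0, 0]
R5 ← R5 + (5/2)·R2: [0, 0, 0, 0]
Echelon form has 2 nonzero rows, so rank(B) = 2.
The rank gives the maximum number of linearly independent rows: 2.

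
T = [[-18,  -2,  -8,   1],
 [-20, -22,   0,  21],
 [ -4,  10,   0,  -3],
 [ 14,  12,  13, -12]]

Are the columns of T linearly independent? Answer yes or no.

yes

Row reduce T to echelon form.
R2 ← R2 − (10/9)·R1: [0, -178/9, 80/9, 179/9]
R3 ← R3 − (2/9)·R1: [0, 94/9, 16/9, -29/9]
R4 ← R4 + (7/9)·R1: [0, 94/9, 61/9, -101/9]
R3 ← R3 + (47/89)·R2: [0, 0, 576/89, 648/89]
R4 ← R4 + (47/89)·R2: [0, 0, 1021/89, -64/89]
R4 ← R4 − (1021/576)·R3: [0, 0, 0, -109/8]
4 pivots among 4 columns.
Every column is a pivot column, so the columns are linearly independent.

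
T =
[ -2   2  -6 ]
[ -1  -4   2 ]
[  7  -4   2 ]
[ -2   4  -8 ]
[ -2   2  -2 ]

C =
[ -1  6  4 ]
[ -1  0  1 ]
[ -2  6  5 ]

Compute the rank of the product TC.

2

First compute TC:
[[ 12, -48, -36],
 [  1,   6,   2],
 [ -7,  54,  34],
 [ 14, -60, -44],
 [  4, -24, -16]]
Now row reduce the product.
R2 ← R2 − (1/12)·R1: [0, 10, 5]
R3 ← R3 + (7/12)·R1: [0, 26, 13]
R4 ← R4 − (7/6)·R1: [0, -4, -2]
R5 ← R5 − (1/3)·R1: [0, -8, -4]
R3 ← R3 − (13/5)·R2: [0, 0, 0]
R4 ← R4 + (2/5)·R2: [0, 0, 0]
R5 ← R5 + (4/5)·R2: [0, 0, 0]
2 nonzero rows, so rank(TC) = 2.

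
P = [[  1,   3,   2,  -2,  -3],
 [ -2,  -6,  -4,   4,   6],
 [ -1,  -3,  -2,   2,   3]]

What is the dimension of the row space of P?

1

Row reduce to echelon form.
R2 ← R2 + (2)·R1: [0, 0, 0, 0, 0]
R3 ← R3 + R1: [0, 0, 0, 0, 0]
Echelon form has 1 nonzero row, so rank(P) = 1.
The row space has dimension equal to the rank: 1.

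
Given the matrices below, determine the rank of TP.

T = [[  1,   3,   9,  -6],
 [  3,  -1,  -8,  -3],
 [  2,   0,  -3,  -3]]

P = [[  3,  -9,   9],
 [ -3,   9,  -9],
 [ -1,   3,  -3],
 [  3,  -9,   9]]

First compute TP:
[[-33,  99, -99],
 [ 11, -33,  33],
 [  0,   0,   0]]
Now row reduce the product.
R2 ← R2 + (1/3)·R1: [0, 0, 0]
1 nonzero row, so rank(TP) = 1.

1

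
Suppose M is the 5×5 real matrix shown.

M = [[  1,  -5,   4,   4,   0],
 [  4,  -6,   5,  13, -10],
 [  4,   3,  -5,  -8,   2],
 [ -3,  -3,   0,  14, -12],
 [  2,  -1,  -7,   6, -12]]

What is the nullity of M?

0

Row reduce to echelon form.
R2 ← R2 − (4)·R1: [0, 14, -11, -3, -10]
R3 ← R3 − (4)·R1: [0, 23, -21, -24, 2]
R4 ← R4 + (3)·R1: [0, -18, 12, 26, -12]
R5 ← R5 − (2)·R1: [0, 9, -15, -2, -12]
R3 ← R3 − (23/14)·R2: [0, 0, -41/14, -267/14, 129/7]
R4 ← R4 + (9/7)·R2: [0, 0, -15/7, 155/7, -174/7]
R5 ← R5 − (9/14)·R2: [0, 0, -111/14, -1/14, -39/7]
R4 ← R4 − (30/41)·R3: [0, 0, 0, 1480/41, -1572/41]
R5 ← R5 − (111/41)·R3: [0, 0, 0, 2114/41, -2274/41]
R5 ← R5 − (1057/740)·R4: [0, 0, 0, 0, -129/185]
5 nonzero rows, so rank(M) = 5.
M has 5 columns; by rank–nullity, nullity = 5 − 5 = 0.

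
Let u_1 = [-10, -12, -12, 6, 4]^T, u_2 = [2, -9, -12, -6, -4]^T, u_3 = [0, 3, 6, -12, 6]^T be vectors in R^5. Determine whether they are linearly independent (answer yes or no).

yes

Form the matrix with these vectors as rows and row reduce.
R2 ← R2 + (1/5)·R1: [0, -57/5, -72/5, -24/5, -16/5]
R3 ← R3 + (5/19)·R2: [0, 0, 42/19, -252/19, 98/19]
3 nonzero rows, so the 3 vectors span a space of dimension 3.
Since 3 = 3, the vectors are linearly independent.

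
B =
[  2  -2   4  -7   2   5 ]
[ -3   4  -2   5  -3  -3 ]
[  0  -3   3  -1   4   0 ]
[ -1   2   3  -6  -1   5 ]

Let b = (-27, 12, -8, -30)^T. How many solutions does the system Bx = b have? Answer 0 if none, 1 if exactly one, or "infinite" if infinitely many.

Row reduce the augmented matrix [B | b].
R2 ← R2 + (3/2)·R1: [0, 1, 4, -11/2, 0, 9/2, -57/2]
R4 ← R4 + (1/2)·R1: [0, 1, 5, -19/2, 0, 15/2, -87/2]
R3 ← R3 + (3)·R2: [0, 0, 15, -35/2, 4, 27/2, -187/2]
R4 ← R4 − R2: [0, 0, 1, -4, 0, 3, -15]
R4 ← R4 − (1/15)·R3: [0, 0, 0, -17/6, -4/15, 21/10, -263/30]
The echelon form has 4 nonzero rows, and every pivot lies in the first 6 columns, so rank(B) = rank([B|b]) = 4.
The system is consistent.
rank = 4 < 6 unknowns, so there are infinitely many solutions.

infinite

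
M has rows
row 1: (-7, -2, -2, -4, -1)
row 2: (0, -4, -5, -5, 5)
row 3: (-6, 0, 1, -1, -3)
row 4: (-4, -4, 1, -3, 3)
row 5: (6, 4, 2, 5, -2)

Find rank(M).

3

Row reduce to echelon form.
R3 ← R3 − (6/7)·R1: [0, 12/7, 19/7, 17/7, -15/7]
R4 ← R4 − (4/7)·R1: [0, -20/7, 15/7, -5/7, 25/7]
R5 ← R5 + (6/7)·R1: [0, 16/7, 2/7, 11/7, -20/7]
R3 ← R3 + (3/7)·R2: [0, 0, 4/7, 2/7, 0]
R4 ← R4 − (5/7)·R2: [0, 0, 40/7, 20/7, 0]
R5 ← R5 + (4/7)·R2: [0, 0, -18/7, -9/7, 0]
R4 ← R4 − (10)·R3: [0, 0, 0, 0, 0]
R5 ← R5 + (9/2)·R3: [0, 0, 0, 0, 0]
Echelon form has 3 nonzero rows, so rank(M) = 3.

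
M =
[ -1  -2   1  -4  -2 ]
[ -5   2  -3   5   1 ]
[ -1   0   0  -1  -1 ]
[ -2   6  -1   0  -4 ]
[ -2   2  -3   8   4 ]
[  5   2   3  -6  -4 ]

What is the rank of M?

Row reduce to echelon form.
R2 ← R2 − (5)·R1: [0, 12, -8, 25, 11]
R3 ← R3 − R1: [0, 2, -1, 3, 1]
R4 ← R4 − (2)·R1: [0, 10, -3, 8, 0]
R5 ← R5 − (2)·R1: [0, 6, -5, 16, 8]
R6 ← R6 + (5)·R1: [0, -8, 8, -26, -14]
R3 ← R3 − (1/6)·R2: [0, 0, 1/3, -7/6, -5/6]
R4 ← R4 − (5/6)·R2: [0, 0, 11/3, -77/6, -55/6]
R5 ← R5 − (1/2)·R2: [0, 0, -1, 7/2, 5/2]
R6 ← R6 + (2/3)·R2: [0, 0, 8/3, -28/3, -20/3]
R4 ← R4 − (11)·R3: [0, 0, 0, 0, 0]
R5 ← R5 + (3)·R3: [0, 0, 0, 0, 0]
R6 ← R6 − (8)·R3: [0, 0, 0, 0, 0]
Echelon form has 3 nonzero rows, so rank(M) = 3.

3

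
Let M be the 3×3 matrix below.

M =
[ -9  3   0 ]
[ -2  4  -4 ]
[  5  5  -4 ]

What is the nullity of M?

Row reduce to echelon form.
R2 ← R2 − (2/9)·R1: [0, 10/3, -4]
R3 ← R3 + (5/9)·R1: [0, 20/3, -4]
R3 ← R3 − (2)·R2: [0, 0, 4]
3 nonzero rows, so rank(M) = 3.
M has 3 columns; by rank–nullity, nullity = 3 − 3 = 0.

0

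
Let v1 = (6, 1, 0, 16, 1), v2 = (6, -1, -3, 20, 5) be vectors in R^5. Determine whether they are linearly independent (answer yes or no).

Form the matrix with these vectors as rows and row reduce.
R2 ← R2 − R1: [0, -2, -3, 4, 4]
2 nonzero rows, so the 2 vectors span a space of dimension 2.
Since 2 = 2, the vectors are linearly independent.

yes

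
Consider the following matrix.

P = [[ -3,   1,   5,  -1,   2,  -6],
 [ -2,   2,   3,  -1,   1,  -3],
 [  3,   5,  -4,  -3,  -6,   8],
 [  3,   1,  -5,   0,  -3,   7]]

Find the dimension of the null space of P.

3

Row reduce to echelon form.
R2 ← R2 − (2/3)·R1: [0, 4/3, -1/3, -1/3, -1/3, 1]
R3 ← R3 + R1: [0, 6, 1, -4, -4, 2]
R4 ← R4 + R1: [0, 2, 0, -1, -1, 1]
R3 ← R3 − (9/2)·R2: [0, 0, 5/2, -5/2, -5/2, -5/2]
R4 ← R4 − (3/2)·R2: [0, 0, 1/2, -1/2, -1/2, -1/2]
R4 ← R4 − (1/5)·R3: [0, 0, 0, 0, 0, 0]
3 nonzero rows, so rank(P) = 3.
P has 6 columns; by rank–nullity, nullity = 6 − 3 = 3.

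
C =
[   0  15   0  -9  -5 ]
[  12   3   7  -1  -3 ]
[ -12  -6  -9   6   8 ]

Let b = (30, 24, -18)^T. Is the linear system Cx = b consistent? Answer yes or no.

Row reduce the augmented matrix [C | b].
Swap R1 ↔ R2
R3 ← R3 + R1: [0, -3, -2, 5, 5, 6]
R3 ← R3 + (1/5)·R2: [0, 0, -2, 16/5, 4, 12]
The echelon form has 3 nonzero rows, and every pivot lies in the first 5 columns, so rank(C) = rank([C|b]) = 3.
The system is consistent.

yes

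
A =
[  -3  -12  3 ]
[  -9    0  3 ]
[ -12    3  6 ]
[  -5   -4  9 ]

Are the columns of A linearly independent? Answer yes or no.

yes

Row reduce A to echelon form.
R2 ← R2 − (3)·R1: [0, 36, -6]
R3 ← R3 − (4)·R1: [0, 51, -6]
R4 ← R4 − (5/3)·R1: [0, 16, 4]
R3 ← R3 − (17/12)·R2: [0, 0, 5/2]
R4 ← R4 − (4/9)·R2: [0, 0, 20/3]
R4 ← R4 − (8/3)·R3: [0, 0, 0]
3 pivots among 3 columns.
Every column is a pivot column, so the columns are linearly independent.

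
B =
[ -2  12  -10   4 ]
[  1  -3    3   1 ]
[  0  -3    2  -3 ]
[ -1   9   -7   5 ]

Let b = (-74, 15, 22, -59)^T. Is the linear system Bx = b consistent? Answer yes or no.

yes

Row reduce the augmented matrix [B | b].
R2 ← R2 + (1/2)·R1: [0, 3, -2, 3, -22]
R4 ← R4 − (1/2)·R1: [0, 3, -2, 3, -22]
R3 ← R3 + R2: [0, 0, 0, 0, 0]
R4 ← R4 − R2: [0, 0, 0, 0, 0]
The echelon form has 2 nonzero rows, and every pivot lies in the first 4 columns, so rank(B) = rank([B|b]) = 2.
The system is consistent.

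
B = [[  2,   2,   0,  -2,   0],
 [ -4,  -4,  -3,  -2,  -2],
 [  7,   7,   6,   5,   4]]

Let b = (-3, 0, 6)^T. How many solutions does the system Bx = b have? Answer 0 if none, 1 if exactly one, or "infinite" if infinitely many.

Row reduce the augmented matrix [B | b].
R2 ← R2 + (2)·R1: [0, 0, -3, -6, -2, -6]
R3 ← R3 − (7/2)·R1: [0, 0, 6, 12, 4, 33/2]
R3 ← R3 + (2)·R2: [0, 0, 0, 0, 0, 9/2]
The echelon form has 3 nonzero rows; the last pivot sits in the augmented column, so rank(B) = 2 but rank([B|b]) = 3.
Since the ranks differ, the system is inconsistent.
It has no solutions.

0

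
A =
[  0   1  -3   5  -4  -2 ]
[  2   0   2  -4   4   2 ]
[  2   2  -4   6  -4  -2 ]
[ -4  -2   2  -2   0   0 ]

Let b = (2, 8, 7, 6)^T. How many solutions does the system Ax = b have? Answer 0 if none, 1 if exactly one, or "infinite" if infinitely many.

0

Row reduce the augmented matrix [A | b].
Swap R1 ↔ R2
R3 ← R3 − R1: [0, 2, -6, 10, -8, -4, -1]
R4 ← R4 + (2)·R1: [0, -2, 6, -10, 8, 4, 22]
R3 ← R3 − (2)·R2: [0, 0, 0, 0, 0, 0, -5]
R4 ← R4 + (2)·R2: [0, 0, 0, 0, 0, 0, 26]
R4 ← R4 + (26/5)·R3: [0, 0, 0, 0, 0, 0, 0]
The echelon form has 3 nonzero rows; the last pivot sits in the augmented column, so rank(A) = 2 but rank([A|b]) = 3.
Since the ranks differ, the system is inconsistent.
It has no solutions.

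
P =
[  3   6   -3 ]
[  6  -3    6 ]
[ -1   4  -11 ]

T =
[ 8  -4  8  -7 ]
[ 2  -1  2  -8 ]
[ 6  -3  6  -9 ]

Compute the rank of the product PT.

2

First compute PT:
[[ 18,  -9,  18, -42],
 [ 78, -39,  78, -72],
 [-66,  33, -66,  74]]
Now row reduce the product.
R2 ← R2 − (13/3)·R1: [0, 0, 0, 110]
R3 ← R3 + (11/3)·R1: [0, 0, 0, -80]
R3 ← R3 + (8/11)·R2: [0, 0, 0, 0]
2 nonzero rows, so rank(PT) = 2.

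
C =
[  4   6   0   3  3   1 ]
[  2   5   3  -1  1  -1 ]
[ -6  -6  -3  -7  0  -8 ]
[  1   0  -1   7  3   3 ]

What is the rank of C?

Row reduce to echelon form.
R2 ← R2 − (1/2)·R1: [0, 2, 3, -5/2, -1/2, -3/2]
R3 ← R3 + (3/2)·R1: [0, 3, -3, -5/2, 9/2, -13/2]
R4 ← R4 − (1/4)·R1: [0, -3/2, -1, 25/4, 9/4, 11/4]
R3 ← R3 − (3/2)·R2: [0, 0, -15/2, 5/4, 21/4, -17/4]
R4 ← R4 + (3/4)·R2: [0, 0, 5/4, 35/8, 15/8, 13/8]
R4 ← R4 + (1/6)·R3: [0, 0, 0, 55/12, 11/4, 11/12]
Echelon form has 4 nonzero rows, so rank(C) = 4.

4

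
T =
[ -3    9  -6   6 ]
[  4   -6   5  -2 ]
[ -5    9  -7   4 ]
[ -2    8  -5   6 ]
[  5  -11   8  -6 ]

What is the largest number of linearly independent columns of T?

2

Row reduce to echelon form.
R2 ← R2 + (4/3)·R1: [0, 6, -3, 6]
R3 ← R3 − (5/3)·R1: [0, -6, 3, -6]
R4 ← R4 − (2/3)·R1: [0, 2, -1, 2]
R5 ← R5 + (5/3)·R1: [0, 4, -2, 4]
R3 ← R3 + R2: [0, 0, 0, 0]
R4 ← R4 − (1/3)·R2: [0, 0, 0, 0]
R5 ← R5 − (2/3)·R2: [0, 0, 0, 0]
Echelon form has 2 nonzero rows, so rank(T) = 2.
The rank gives the maximum number of linearly independent columns: 2.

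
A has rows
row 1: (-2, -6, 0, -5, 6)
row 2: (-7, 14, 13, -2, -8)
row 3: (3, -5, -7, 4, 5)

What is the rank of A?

3

Row reduce to echelon form.
R2 ← R2 − (7/2)·R1: [0, 35, 13, 31/2, -29]
R3 ← R3 + (3/2)·R1: [0, -14, -7, -7/2, 14]
R3 ← R3 + (2/5)·R2: [0, 0, -9/5, 27/10, 12/5]
Echelon form has 3 nonzero rows, so rank(A) = 3.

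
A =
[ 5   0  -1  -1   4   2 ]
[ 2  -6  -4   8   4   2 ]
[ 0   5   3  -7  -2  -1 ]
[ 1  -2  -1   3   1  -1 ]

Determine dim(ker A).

Row reduce to echelon form.
R2 ← R2 − (2/5)·R1: [0, -6, -18/5, 42/5, 12/5, 6/5]
R4 ← R4 − (1/5)·R1: [0, -2, -4/5, 16/5, 1/5, -7/5]
R3 ← R3 + (5/6)·R2: [0, 0, 0, 0, 0, 0]
R4 ← R4 − (1/3)·R2: [0, 0, 2/5, 2/5, -3/5, -9/5]
Swap R3 ↔ R4
3 nonzero rows, so rank(A) = 3.
A has 6 columns; by rank–nullity, nullity = 6 − 3 = 3.

3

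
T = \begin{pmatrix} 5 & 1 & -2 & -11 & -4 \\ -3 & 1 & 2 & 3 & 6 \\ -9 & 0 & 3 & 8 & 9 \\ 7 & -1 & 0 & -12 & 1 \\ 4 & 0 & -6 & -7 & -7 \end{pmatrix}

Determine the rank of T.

Row reduce to echelon form.
R2 ← R2 + (3/5)·R1: [0, 8/5, 4/5, -18/5, 18/5]
R3 ← R3 + (9/5)·R1: [0, 9/5, -3/5, -59/5, 9/5]
R4 ← R4 − (7/5)·R1: [0, -12/5, 14/5, 17/5, 33/5]
R5 ← R5 − (4/5)·R1: [0, -4/5, -22/5, 9/5, -19/5]
R3 ← R3 − (9/8)·R2: [0, 0, -3/2, -31/4, -9/4]
R4 ← R4 + (3/2)·R2: [0, 0, 4, -2, 12]
R5 ← R5 + (1/2)·R2: [0, 0, -4, 0, -2]
R4 ← R4 + (8/3)·R3: [0, 0, 0, -68/3, 6]
R5 ← R5 − (8/3)·R3: [0, 0, 0, 62/3, 4]
R5 ← R5 + (31/34)·R4: [0, 0, 0, 0, 161/17]
Echelon form has 5 nonzero rows, so rank(T) = 5.

5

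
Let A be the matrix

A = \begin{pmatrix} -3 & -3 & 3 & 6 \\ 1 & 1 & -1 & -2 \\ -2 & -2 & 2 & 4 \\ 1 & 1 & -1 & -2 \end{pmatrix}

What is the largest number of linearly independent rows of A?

Row reduce to echelon form.
R2 ← R2 + (1/3)·R1: [0, 0, 0, 0]
R3 ← R3 − (2/3)·R1: [0, 0, 0, 0]
R4 ← R4 + (1/3)·R1: [0, 0, 0, 0]
Echelon form has 1 nonzero row, so rank(A) = 1.
The rank gives the maximum number of linearly independent rows: 1.

1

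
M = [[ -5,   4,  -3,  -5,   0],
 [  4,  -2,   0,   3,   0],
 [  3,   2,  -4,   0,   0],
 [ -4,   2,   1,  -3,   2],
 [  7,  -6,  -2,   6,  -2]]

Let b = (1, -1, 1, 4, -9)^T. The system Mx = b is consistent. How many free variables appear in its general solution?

Row reduce the augmented matrix [M | b].
R2 ← R2 + (4/5)·R1: [0, 6/5, -12/5, -1, 0, -1/5]
R3 ← R3 + (3/5)·R1: [0, 22/5, -29/5, -3, 0, 8/5]
R4 ← R4 − (4/5)·R1: [0, -6/5, 17/5, 1, 2, 16/5]
R5 ← R5 + (7/5)·R1: [0, -2/5, -31/5, -1, -2, -38/5]
R3 ← R3 − (11/3)·R2: [0, 0, 3, 2/3, 0, 7/3]
R4 ← R4 + R2: [0, 0, 1, 0, 2, 3]
R5 ← R5 + (1/3)·R2: [0, 0, -7, -4/3, -2, -23/3]
R4 ← R4 − (1/3)·R3: [0, 0, 0, -2/9, 2, 20/9]
R5 ← R5 + (7/3)·R3: [0, 0, 0, 2/9, -2, -20/9]
R5 ← R5 + R4: [0, 0, 0, 0, 0, 0]
The echelon form has 4 nonzero rows, and every pivot lies in the first 5 columns, so rank(M) = rank([M|b]) = 4.
The system is consistent.
Free variables = (unknowns) − (rank) = 5 − 4 = 1.

1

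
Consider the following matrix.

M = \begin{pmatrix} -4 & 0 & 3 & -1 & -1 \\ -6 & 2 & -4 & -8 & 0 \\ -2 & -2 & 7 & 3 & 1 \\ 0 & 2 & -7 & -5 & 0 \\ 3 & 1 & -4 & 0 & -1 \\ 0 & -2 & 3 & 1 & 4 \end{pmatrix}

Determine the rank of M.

3

Row reduce to echelon form.
R2 ← R2 − (3/2)·R1: [0, 2, -17/2, -13/2, 3/2]
R3 ← R3 − (1/2)·R1: [0, -2, 11/2, 7/2, 3/2]
R5 ← R5 + (3/4)·R1: [0, 1, -7/4, -3/4, -7/4]
R3 ← R3 + R2: [0, 0, -3, -3, 3]
R4 ← R4 − R2: [0, 0, 3/2, 3/2, -3/2]
R5 ← R5 − (1/2)·R2: [0, 0, 5/2, 5/2, -5/2]
R6 ← R6 + R2: [0, 0, -11/2, -11/2, 11/2]
R4 ← R4 + (1/2)·R3: [0, 0, 0, 0, 0]
R5 ← R5 + (5/6)·R3: [0, 0, 0, 0, 0]
R6 ← R6 − (11/6)·R3: [0, 0, 0, 0, 0]
Echelon form has 3 nonzero rows, so rank(M) = 3.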